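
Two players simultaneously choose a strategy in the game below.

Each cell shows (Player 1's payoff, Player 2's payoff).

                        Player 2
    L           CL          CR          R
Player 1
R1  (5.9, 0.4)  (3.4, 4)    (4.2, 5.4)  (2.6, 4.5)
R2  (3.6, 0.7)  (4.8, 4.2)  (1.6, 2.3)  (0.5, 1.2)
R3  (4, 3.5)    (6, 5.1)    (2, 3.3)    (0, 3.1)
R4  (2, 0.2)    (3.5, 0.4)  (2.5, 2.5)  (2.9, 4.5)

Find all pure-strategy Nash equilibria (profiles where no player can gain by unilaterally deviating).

(R1, CR) and (R3, CL) and (R4, R)

Mark each player's best response to every combination of opponents' strategies; a profile where every player is best-responding is a pure Nash equilibrium.
Player 1 against L: payoffs 5.9, 3.6, 4, 2 → best response R1.
Player 1 against CL: payoffs 3.4, 4.8, 6, 3.5 → best response R3.
Player 1 against CR: payoffs 4.2, 1.6, 2, 2.5 → best response R1.
Player 1 against R: payoffs 2.6, 0.5, 0, 2.9 → best response R4.
Player 2 against R1: payoffs 0.4, 4, 5.4, 4.5 → best response CR.
Player 2 against R2: payoffs 0.7, 4.2, 2.3, 1.2 → best response CL.
Player 2 against R3: payoffs 3.5, 5.1, 3.3, 3.1 → best response CL.
Player 2 against R4: payoffs 0.2, 0.4, 2.5, 4.5 → best response R.
Mutual best responses: (R1, CR); (R3, CL); (R4, R).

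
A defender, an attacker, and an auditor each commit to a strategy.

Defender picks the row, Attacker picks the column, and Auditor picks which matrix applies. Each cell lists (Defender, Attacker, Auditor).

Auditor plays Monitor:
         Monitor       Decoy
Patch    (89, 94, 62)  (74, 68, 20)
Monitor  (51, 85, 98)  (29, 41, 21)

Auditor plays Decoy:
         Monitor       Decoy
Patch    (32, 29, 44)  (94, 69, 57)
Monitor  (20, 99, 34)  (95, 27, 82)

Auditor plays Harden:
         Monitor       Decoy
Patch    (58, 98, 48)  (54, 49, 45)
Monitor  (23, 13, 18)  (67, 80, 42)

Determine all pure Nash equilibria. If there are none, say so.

Check each profile: it is a Nash equilibrium iff no player can strictly gain by switching unilaterally.
(Patch, Monitor, Monitor): Defender gets 89, best alternative 51; Attacker gets 94, best alternative 68; Auditor gets 62, best alternative 48. No profitable deviation — NE.
(Patch, Monitor, Decoy): Attacker can switch to Decoy (29 → 69). Not NE.
(Patch, Monitor, Harden): Auditor can switch to Monitor (48 → 62). Not NE.
(Patch, Decoy, Monitor): Attacker can switch to Monitor (68 → 94). Not NE.
(Patch, Decoy, Decoy): Defender can switch to Monitor (94 → 95). Not NE.
(Patch, Decoy, Harden): Defender can switch to Monitor (54 → 67). Not NE.
(Monitor, Monitor, Monitor): Defender can switch to Patch (51 → 89). Not NE.
(Monitor, Monitor, Decoy): Defender can switch to Patch (20 → 32). Not NE.
(Monitor, Monitor, Harden): Defender can switch to Patch (23 → 58). Not NE.
(Monitor, Decoy, Monitor): Defender can switch to Patch (29 → 74). Not NE.
(Monitor, Decoy, Decoy): Attacker can switch to Monitor (27 → 99). Not NE.
(Monitor, Decoy, Harden): Auditor can switch to Decoy (42 → 82). Not NE.

The unique pure-strategy Nash equilibrium is (Patch, Monitor, Monitor).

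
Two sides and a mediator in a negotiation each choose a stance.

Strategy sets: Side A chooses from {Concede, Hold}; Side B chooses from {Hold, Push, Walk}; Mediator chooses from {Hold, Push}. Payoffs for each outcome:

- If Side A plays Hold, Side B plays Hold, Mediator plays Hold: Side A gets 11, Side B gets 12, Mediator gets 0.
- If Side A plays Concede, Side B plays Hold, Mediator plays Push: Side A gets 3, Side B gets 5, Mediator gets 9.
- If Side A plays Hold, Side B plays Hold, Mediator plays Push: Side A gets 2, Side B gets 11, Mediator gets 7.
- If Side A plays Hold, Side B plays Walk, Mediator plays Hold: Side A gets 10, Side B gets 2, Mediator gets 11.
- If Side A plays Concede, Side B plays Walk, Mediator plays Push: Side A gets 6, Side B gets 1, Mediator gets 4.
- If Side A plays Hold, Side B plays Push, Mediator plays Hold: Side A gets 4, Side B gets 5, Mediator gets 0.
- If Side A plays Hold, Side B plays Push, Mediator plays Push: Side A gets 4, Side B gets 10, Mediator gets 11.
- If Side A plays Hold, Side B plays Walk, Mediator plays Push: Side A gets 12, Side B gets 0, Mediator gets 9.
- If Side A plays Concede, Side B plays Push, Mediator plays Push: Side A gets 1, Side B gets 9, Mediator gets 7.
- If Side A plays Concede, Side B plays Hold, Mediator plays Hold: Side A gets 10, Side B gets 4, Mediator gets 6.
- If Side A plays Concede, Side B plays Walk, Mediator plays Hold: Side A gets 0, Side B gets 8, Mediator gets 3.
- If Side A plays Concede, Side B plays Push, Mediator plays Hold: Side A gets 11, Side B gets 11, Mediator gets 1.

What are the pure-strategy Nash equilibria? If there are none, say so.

Side A against (Hold, Hold): payoffs 10, 11 → best response Hold.
Side A against (Hold, Push): payoffs 3, 2 → best response Concede.
Side A against (Push, Hold): payoffs 11, 4 → best response Concede.
Side A against (Push, Push): payoffs 1, 4 → best response Hold.
Side A against (Walk, Hold): payoffs 0, 10 → best response Hold.
Side A against (Walk, Push): payoffs 6, 12 → best response Hold.
Side B against (Concede, Hold): payoffs 4, 11, 8 → best response Push.
Side B against (Concede, Push): payoffs 5, 9, 1 → best response Push.
Side B against (Hold, Hold): payoffs 12, 5, 2 → best response Hold.
Side B against (Hold, Push): payoffs 11, 10, 0 → best response Hold.
Mediator against (Concede, Hold): payoffs 6, 9 → best response Push.
Mediator against (Concede, Push): payoffs 1, 7 → best response Push.
Mediator against (Concede, Walk): payoffs 3, 4 → best response Push.
Mediator against (Hold, Hold): payoffs 0, 7 → best response Push.
Mediator against (Hold, Push): payoffs 0, 11 → best response Push.
Mediator against (Hold, Walk): payoffs 11, 9 → best response Hold.
No profile is a mutual best response for all players.

This game has no pure Nash equilibrium.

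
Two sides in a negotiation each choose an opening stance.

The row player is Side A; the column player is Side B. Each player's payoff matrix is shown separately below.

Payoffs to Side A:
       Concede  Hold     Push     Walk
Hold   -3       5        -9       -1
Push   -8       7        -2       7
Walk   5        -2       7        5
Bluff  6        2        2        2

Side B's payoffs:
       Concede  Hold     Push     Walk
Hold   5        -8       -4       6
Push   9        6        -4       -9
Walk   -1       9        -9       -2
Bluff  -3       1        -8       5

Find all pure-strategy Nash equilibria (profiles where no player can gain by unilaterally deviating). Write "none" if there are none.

There is no pure-strategy Nash equilibrium.

For each player, find the best response to each opponent profile; mutual best responses are the pure NE.
Side A against Concede: payoffs -3, -8, 5, 6 → best response Bluff.
Side A against Hold: payoffs 5, 7, -2, 2 → best response Push.
Side A against Push: payoffs -9, -2, 7, 2 → best response Walk.
Side A against Walk: payoffs -1, 7, 5, 2 → best response Push.
Side B against Hold: payoffs 5, -8, -4, 6 → best response Walk.
Side B against Push: payoffs 9, 6, -4, -9 → best response Concede.
Side B against Walk: payoffs -1, 9, -9, -2 → best response Hold.
Side B against Bluff: payoffs -3, 1, -8, 5 → best response Walk.
No profile is a mutual best response for all players.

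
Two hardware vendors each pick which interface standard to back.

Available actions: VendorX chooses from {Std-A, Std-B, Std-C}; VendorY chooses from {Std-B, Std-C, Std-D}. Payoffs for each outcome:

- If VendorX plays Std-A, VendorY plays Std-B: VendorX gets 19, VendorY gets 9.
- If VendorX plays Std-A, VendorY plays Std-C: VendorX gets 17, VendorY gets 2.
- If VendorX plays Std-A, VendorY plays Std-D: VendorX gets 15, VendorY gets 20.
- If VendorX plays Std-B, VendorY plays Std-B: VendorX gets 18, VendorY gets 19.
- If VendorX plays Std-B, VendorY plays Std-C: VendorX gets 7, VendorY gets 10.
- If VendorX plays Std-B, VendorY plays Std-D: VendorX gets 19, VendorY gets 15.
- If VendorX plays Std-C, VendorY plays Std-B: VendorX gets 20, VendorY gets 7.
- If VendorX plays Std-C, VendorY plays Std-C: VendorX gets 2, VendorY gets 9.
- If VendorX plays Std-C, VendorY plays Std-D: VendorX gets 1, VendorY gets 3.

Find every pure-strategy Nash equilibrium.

No pure-strategy Nash equilibrium.

VendorX against Std-B: payoffs 19, 18, 20 → best response Std-C.
VendorX against Std-C: payoffs 17, 7, 2 → best response Std-A.
VendorX against Std-D: payoffs 15, 19, 1 → best response Std-B.
VendorY against Std-A: payoffs 9, 2, 20 → best response Std-D.
VendorY against Std-B: payoffs 19, 10, 15 → best response Std-B.
VendorY against Std-C: payoffs 7, 9, 3 → best response Std-C.
No profile is a mutual best response for all players.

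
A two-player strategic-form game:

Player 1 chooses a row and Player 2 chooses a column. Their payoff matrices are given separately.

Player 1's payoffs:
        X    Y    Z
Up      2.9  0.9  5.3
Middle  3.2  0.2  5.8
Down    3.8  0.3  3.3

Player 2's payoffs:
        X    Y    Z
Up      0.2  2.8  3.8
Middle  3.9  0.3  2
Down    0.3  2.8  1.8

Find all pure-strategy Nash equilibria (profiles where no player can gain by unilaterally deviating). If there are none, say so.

none

Player 1 against X: payoffs 2.9, 3.2, 3.8 → best response Down.
Player 1 against Y: payoffs 0.9, 0.2, 0.3 → best response Up.
Player 1 against Z: payoffs 5.3, 5.8, 3.3 → best response Middle.
Player 2 against Up: payoffs 0.2, 2.8, 3.8 → best response Z.
Player 2 against Middle: payoffs 3.9, 0.3, 2 → best response X.
Player 2 against Down: payoffs 0.3, 2.8, 1.8 → best response Y.
No profile is a mutual best response for all players.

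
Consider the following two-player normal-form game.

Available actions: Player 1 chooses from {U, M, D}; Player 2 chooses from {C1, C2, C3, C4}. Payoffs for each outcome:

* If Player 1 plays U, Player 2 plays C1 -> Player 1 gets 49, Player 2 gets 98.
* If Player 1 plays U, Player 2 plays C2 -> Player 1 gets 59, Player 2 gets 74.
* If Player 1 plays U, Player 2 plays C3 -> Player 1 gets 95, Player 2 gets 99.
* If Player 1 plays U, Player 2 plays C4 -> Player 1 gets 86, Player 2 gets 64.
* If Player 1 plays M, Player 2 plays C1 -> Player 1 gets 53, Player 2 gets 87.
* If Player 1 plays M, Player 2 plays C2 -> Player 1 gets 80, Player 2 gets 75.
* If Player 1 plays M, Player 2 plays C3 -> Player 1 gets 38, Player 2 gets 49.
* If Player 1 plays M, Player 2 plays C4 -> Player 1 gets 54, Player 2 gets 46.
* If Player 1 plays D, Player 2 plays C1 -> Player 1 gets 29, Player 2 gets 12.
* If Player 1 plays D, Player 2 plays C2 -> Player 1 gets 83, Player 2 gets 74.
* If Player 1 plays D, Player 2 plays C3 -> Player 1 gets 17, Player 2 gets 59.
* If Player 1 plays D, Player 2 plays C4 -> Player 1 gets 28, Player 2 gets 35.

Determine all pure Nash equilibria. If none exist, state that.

(U, C1): Player 1 can switch to M (49 → 53). Not NE.
(U, C2): Player 1 can switch to M (59 → 80). Not NE.
(U, C3): Player 1 gets 95, best alternative 38; Player 2 gets 99, best alternative 98. No profitable deviation — NE.
(U, C4): Player 2 can switch to C1 (64 → 98). Not NE.
(M, C1): Player 1 gets 53, best alternative 49; Player 2 gets 87, best alternative 75. No profitable deviation — NE.
(M, C2): Player 1 can switch to D (80 → 83). Not NE.
(M, C3): Player 1 can switch to U (38 → 95). Not NE.
(M, C4): Player 1 can switch to U (54 → 86). Not NE.
(D, C1): Player 1 can switch to U (29 → 49). Not NE.
(D, C2): Player 1 gets 83, best alternative 80; Player 2 gets 74, best alternative 59. No profitable deviation — NE.
(D, C3): Player 1 can switch to U (17 → 95). Not NE.
(D, C4): Player 1 can switch to U (28 → 86). Not NE.

The pure Nash equilibria are (U, C3) and (M, C1) and (D, C2).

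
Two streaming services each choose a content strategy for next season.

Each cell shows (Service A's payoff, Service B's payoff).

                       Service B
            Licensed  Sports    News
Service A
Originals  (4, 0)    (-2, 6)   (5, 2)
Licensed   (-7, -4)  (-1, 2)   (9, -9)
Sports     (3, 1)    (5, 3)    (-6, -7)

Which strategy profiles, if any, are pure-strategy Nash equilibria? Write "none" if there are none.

The unique pure-strategy Nash equilibrium is (Sports, Sports).

For each strategy profile, look for a profitable unilateral deviation.
(Originals, Licensed): Service B can switch to Sports (0 → 6). Not NE.
(Originals, Sports): Service A can switch to Licensed (-2 → -1). Not NE.
(Originals, News): Service A can switch to Licensed (5 → 9). Not NE.
(Licensed, Licensed): Service A can switch to Originals (-7 → 4). Not NE.
(Licensed, Sports): Service A can switch to Sports (-1 → 5). Not NE.
(Licensed, News): Service B can switch to Licensed (-9 → -4). Not NE.
(Sports, Licensed): Service A can switch to Originals (3 → 4). Not NE.
(Sports, Sports): Service A gets 5, best alternative -1; Service B gets 3, best alternative 1. No profitable deviation — NE.
(Sports, News): Service A can switch to Originals (-6 → 5). Not NE.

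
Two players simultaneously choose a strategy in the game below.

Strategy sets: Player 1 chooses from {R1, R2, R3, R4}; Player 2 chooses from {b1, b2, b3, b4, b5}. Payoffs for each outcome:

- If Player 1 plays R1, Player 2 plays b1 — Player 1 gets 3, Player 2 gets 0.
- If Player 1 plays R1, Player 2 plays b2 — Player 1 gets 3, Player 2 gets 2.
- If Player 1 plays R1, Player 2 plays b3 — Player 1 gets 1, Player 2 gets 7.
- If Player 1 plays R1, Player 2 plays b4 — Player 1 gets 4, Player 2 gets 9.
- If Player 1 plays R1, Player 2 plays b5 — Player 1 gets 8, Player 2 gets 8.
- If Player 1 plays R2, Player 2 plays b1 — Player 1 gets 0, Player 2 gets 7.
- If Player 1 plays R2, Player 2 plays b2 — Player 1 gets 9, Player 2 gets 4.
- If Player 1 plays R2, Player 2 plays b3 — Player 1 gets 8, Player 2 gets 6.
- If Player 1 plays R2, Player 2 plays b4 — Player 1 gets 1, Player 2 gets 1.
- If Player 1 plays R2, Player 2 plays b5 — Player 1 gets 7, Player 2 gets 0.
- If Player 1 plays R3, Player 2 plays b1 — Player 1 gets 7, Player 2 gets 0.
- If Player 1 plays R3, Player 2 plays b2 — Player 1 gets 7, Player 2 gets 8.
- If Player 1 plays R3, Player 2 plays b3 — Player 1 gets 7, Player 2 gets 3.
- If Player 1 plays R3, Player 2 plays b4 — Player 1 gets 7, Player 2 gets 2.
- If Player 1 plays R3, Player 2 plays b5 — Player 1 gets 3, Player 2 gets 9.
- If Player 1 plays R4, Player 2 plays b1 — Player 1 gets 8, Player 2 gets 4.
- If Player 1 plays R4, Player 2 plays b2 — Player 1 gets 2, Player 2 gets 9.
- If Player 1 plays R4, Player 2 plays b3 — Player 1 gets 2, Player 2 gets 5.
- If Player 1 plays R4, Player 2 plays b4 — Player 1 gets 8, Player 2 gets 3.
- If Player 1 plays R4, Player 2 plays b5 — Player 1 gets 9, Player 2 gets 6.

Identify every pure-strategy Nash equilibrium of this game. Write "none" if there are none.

No pure-strategy Nash equilibrium.

Player 1 against b1: payoffs 3, 0, 7, 8 → best response R4.
Player 1 against b2: payoffs 3, 9, 7, 2 → best response R2.
Player 1 against b3: payoffs 1, 8, 7, 2 → best response R2.
Player 1 against b4: payoffs 4, 1, 7, 8 → best response R4.
Player 1 against b5: payoffs 8, 7, 3, 9 → best response R4.
Player 2 against R1: payoffs 0, 2, 7, 9, 8 → best response b4.
Player 2 against R2: payoffs 7, 4, 6, 1, 0 → best response b1.
Player 2 against R3: payoffs 0, 8, 3, 2, 9 → best response b5.
Player 2 against R4: payoffs 4, 9, 5, 3, 6 → best response b2.
No profile is a mutual best response for all players.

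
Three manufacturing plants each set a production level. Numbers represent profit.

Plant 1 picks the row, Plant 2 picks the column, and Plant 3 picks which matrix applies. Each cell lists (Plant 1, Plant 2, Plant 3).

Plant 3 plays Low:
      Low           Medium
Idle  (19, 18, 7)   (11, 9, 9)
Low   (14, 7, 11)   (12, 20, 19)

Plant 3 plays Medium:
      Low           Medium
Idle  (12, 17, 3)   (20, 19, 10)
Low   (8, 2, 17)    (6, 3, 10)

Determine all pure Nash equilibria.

(Idle, Low, Low): Plant 1 gets 19, best alternative 14; Plant 2 gets 18, best alternative 9; Plant 3 gets 7, best alternative 3. No profitable deviation — NE.
(Idle, Low, Medium): Plant 2 can switch to Medium (17 → 19). Not NE.
(Idle, Medium, Low): Plant 1 can switch to Low (11 → 12). Not NE.
(Idle, Medium, Medium): Plant 1 gets 20, best alternative 6; Plant 2 gets 19, best alternative 17; Plant 3 gets 10, best alternative 9. No profitable deviation — NE.
(Low, Low, Low): Plant 1 can switch to Idle (14 → 19). Not NE.
(Low, Low, Medium): Plant 1 can switch to Idle (8 → 12). Not NE.
(Low, Medium, Low): Plant 1 gets 12, best alternative 11; Plant 2 gets 20, best alternative 7; Plant 3 gets 19, best alternative 10. No profitable deviation — NE.
(Low, Medium, Medium): Plant 1 can switch to Idle (6 → 20). Not NE.

Pure-strategy Nash equilibria: (Idle, Low, Low), (Idle, Medium, Medium), (Low, Medium, Low)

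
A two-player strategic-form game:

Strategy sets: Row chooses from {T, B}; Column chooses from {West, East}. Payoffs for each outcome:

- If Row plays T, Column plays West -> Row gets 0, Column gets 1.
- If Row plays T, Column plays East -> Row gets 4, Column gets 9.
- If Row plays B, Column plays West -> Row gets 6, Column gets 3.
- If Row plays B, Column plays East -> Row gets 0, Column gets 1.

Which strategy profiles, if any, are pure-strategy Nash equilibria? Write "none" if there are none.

(T, East), (B, West)

Check each profile: it is a Nash equilibrium iff no player can strictly gain by switching unilaterally.
(T, West): Row can switch to B (0 → 6). Not NE.
(T, East): Row gets 4, best alternative 0; Column gets 9, best alternative 1. No profitable deviation — NE.
(B, West): Row gets 6, best alternative 0; Column gets 3, best alternative 1. No profitable deviation — NE.
(B, East): Row can switch to T (0 → 4). Not NE.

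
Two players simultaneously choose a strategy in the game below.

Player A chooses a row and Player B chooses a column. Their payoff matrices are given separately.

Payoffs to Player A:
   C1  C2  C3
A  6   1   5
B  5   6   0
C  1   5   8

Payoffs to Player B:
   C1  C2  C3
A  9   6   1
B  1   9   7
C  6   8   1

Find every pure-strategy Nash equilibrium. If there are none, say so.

Player A against C1: payoffs 6, 5, 1 → best response A.
Player A against C2: payoffs 1, 6, 5 → best response B.
Player A against C3: payoffs 5, 0, 8 → best response C.
Player B against A: payoffs 9, 6, 1 → best response C1.
Player B against B: payoffs 1, 9, 7 → best response C2.
Player B against C: payoffs 6, 8, 1 → best response C2.
Mutual best responses: (A, C1); (B, C2).

(A, C1) and (B, C2)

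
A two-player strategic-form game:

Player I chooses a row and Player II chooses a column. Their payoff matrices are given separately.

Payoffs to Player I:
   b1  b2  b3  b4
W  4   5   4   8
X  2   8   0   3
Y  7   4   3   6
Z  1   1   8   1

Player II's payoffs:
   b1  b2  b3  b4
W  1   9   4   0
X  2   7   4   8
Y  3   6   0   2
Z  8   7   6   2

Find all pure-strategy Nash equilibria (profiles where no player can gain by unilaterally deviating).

none

(W, b1): Player I can switch to Y (4 → 7). Not NE.
(W, b2): Player I can switch to X (5 → 8). Not NE.
(W, b3): Player I can switch to Z (4 → 8). Not NE.
(W, b4): Player II can switch to b1 (0 → 1). Not NE.
(X, b1): Player I can switch to W (2 → 4). Not NE.
(X, b2): Player II can switch to b4 (7 → 8). Not NE.
(X, b3): Player I can switch to W (0 → 4). Not NE.
(X, b4): Player I can switch to W (3 → 8). Not NE.
(Y, b1): Player II can switch to b2 (3 → 6). Not NE.
(Y, b2): Player I can switch to W (4 → 5). Not NE.
(The remaining 6 profiles each have a profitable deviation by the same check.)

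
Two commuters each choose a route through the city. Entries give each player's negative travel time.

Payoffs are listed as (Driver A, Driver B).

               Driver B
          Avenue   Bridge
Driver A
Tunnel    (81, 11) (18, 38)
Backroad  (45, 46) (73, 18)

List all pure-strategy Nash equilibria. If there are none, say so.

(Tunnel, Avenue): Driver B can switch to Bridge (11 → 38). Not NE.
(Tunnel, Bridge): Driver A can switch to Backroad (18 → 73). Not NE.
(Backroad, Avenue): Driver A can switch to Tunnel (45 → 81). Not NE.
(Backroad, Bridge): Driver B can switch to Avenue (18 → 46). Not NE.

none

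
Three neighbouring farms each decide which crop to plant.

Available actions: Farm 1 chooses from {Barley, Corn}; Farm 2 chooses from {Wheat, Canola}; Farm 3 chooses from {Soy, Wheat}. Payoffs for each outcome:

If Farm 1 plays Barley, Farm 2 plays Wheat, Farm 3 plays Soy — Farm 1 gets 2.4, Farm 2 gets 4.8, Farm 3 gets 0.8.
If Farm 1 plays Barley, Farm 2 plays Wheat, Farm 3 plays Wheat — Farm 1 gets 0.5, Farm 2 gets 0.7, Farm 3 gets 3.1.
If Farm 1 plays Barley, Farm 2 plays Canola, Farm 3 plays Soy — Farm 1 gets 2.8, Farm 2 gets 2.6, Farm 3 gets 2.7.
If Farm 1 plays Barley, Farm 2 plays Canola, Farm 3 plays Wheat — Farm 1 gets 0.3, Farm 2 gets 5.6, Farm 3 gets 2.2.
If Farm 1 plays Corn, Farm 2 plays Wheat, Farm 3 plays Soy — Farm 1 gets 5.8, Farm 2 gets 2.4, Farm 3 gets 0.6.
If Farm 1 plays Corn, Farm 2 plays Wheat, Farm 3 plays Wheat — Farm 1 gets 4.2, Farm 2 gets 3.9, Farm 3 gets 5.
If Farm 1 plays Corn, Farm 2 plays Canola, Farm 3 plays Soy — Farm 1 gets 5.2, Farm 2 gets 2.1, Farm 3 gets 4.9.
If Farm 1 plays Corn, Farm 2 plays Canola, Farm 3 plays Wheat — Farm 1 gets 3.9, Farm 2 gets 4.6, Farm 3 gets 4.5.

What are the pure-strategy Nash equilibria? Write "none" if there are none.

This game has no pure Nash equilibrium.

For each strategy profile, look for a profitable unilateral deviation.
(Barley, Wheat, Soy): Farm 1 can switch to Corn (2.4 → 5.8). Not NE.
(Barley, Wheat, Wheat): Farm 1 can switch to Corn (0.5 → 4.2). Not NE.
(Barley, Canola, Soy): Farm 1 can switch to Corn (2.8 → 5.2). Not NE.
(Barley, Canola, Wheat): Farm 1 can switch to Corn (0.3 → 3.9). Not NE.
(Corn, Wheat, Soy): Farm 3 can switch to Wheat (0.6 → 5). Not NE.
(Corn, Wheat, Wheat): Farm 2 can switch to Canola (3.9 → 4.6). Not NE.
(The remaining 2 profiles each have a profitable deviation by the same check.)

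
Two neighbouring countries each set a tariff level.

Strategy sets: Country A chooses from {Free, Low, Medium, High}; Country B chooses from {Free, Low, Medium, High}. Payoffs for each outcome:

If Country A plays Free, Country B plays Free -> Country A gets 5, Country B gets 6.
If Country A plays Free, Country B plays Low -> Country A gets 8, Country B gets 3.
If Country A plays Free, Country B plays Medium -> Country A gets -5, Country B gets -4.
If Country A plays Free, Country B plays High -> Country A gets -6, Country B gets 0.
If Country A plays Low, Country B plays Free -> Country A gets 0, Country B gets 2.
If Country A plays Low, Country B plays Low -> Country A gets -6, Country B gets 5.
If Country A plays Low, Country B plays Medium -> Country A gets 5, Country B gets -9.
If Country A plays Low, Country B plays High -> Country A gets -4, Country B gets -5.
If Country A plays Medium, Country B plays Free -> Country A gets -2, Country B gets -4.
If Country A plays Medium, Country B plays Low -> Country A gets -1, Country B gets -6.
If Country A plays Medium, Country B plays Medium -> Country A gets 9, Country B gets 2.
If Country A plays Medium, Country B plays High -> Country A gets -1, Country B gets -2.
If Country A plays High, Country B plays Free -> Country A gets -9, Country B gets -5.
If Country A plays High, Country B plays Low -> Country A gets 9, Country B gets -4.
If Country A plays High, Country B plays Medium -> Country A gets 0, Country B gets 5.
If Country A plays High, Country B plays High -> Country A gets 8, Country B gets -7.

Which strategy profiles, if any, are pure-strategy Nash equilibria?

Pure-strategy Nash equilibria: (Free, Free); (Medium, Medium)

Mark each player's best response to every combination of opponents' strategies; a profile where every player is best-responding is a pure Nash equilibrium.
Country A against Free: payoffs 5, 0, -2, -9 → best response Free.
Country A against Low: payoffs 8, -6, -1, 9 → best response High.
Country A against Medium: payoffs -5, 5, 9, 0 → best response Medium.
Country A against High: payoffs -6, -4, -1, 8 → best response High.
Country B against Free: payoffs 6, 3, -4, 0 → best response Free.
Country B against Low: payoffs 2, 5, -9, -5 → best response Low.
Country B against Medium: payoffs -4, -6, 2, -2 → best response Medium.
Country B against High: payoffs -5, -4, 5, -7 → best response Medium.
Mutual best responses: (Free, Free); (Medium, Medium).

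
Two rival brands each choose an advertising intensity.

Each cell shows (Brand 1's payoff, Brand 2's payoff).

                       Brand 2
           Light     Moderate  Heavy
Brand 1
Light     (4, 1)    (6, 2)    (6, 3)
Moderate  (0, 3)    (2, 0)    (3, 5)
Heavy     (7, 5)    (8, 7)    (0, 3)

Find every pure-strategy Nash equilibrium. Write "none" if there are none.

Check each profile: it is a Nash equilibrium iff no player can strictly gain by switching unilaterally.
(Light, Light): Brand 1 can switch to Heavy (4 → 7). Not NE.
(Light, Moderate): Brand 1 can switch to Heavy (6 → 8). Not NE.
(Light, Heavy): Brand 1 gets 6, best alternative 3; Brand 2 gets 3, best alternative 2. No profitable deviation — NE.
(Moderate, Light): Brand 1 can switch to Light (0 → 4). Not NE.
(Moderate, Moderate): Brand 1 can switch to Light (2 → 6). Not NE.
(Moderate, Heavy): Brand 1 can switch to Light (3 → 6). Not NE.
(Heavy, Light): Brand 2 can switch to Moderate (5 → 7). Not NE.
(Heavy, Moderate): Brand 1 gets 8, best alternative 6; Brand 2 gets 7, best alternative 5. No profitable deviation — NE.
(Heavy, Heavy): Brand 1 can switch to Light (0 → 6). Not NE.

(Light, Heavy) and (Heavy, Moderate)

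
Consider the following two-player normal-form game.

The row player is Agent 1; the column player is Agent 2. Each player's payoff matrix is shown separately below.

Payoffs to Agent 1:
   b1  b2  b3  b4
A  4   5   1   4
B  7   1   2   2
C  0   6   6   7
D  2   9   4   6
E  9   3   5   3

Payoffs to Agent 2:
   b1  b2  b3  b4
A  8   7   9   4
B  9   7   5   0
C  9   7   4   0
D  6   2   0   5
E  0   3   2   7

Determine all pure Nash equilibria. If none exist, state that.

none

(A, b1): Agent 1 can switch to B (4 → 7). Not NE.
(A, b2): Agent 1 can switch to C (5 → 6). Not NE.
(A, b3): Agent 1 can switch to B (1 → 2). Not NE.
(A, b4): Agent 1 can switch to C (4 → 7). Not NE.
(B, b1): Agent 1 can switch to E (7 → 9). Not NE.
(B, b2): Agent 1 can switch to A (1 → 5). Not NE.
(B, b3): Agent 1 can switch to C (2 → 6). Not NE.
(B, b4): Agent 1 can switch to A (2 → 4). Not NE.
(C, b1): Agent 1 can switch to A (0 → 4). Not NE.
(C, b2): Agent 1 can switch to D (6 → 9). Not NE.
(The remaining 10 profiles each have a profitable deviation by the same check.)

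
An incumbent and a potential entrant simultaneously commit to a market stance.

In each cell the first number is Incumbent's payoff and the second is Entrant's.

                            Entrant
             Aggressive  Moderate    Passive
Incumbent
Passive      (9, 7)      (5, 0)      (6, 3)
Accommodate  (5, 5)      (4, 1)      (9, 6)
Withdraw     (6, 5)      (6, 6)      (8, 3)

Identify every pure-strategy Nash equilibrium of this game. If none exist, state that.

(Passive, Aggressive) and (Accommodate, Passive) and (Withdraw, Moderate)

Incumbent against Aggressive: payoffs 9, 5, 6 → best response Passive.
Incumbent against Moderate: payoffs 5, 4, 6 → best response Withdraw.
Incumbent against Passive: payoffs 6, 9, 8 → best response Accommodate.
Entrant against Passive: payoffs 7, 0, 3 → best response Aggressive.
Entrant against Accommodate: payoffs 5, 1, 6 → best response Passive.
Entrant against Withdraw: payoffs 5, 6, 3 → best response Moderate.
Mutual best responses: (Passive, Aggressive); (Accommodate, Passive); (Withdraw, Moderate).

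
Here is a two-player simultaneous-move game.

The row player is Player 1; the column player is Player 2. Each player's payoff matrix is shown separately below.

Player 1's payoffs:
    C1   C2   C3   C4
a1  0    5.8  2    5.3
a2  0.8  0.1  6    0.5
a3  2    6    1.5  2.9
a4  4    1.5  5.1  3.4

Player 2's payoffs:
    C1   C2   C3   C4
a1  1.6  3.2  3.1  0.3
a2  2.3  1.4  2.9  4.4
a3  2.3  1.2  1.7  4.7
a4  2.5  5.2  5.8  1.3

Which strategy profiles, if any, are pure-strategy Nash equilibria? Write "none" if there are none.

Mark each player's best response to every combination of opponents' strategies; a profile where every player is best-responding is a pure Nash equilibrium.
Player 1 against C1: payoffs 0, 0.8, 2, 4 → best response a4.
Player 1 against C2: payoffs 5.8, 0.1, 6, 1.5 → best response a3.
Player 1 against C3: payoffs 2, 6, 1.5, 5.1 → best response a2.
Player 1 against C4: payoffs 5.3, 0.5, 2.9, 3.4 → best response a1.
Player 2 against a1: payoffs 1.6, 3.2, 3.1, 0.3 → best response C2.
Player 2 against a2: payoffs 2.3, 1.4, 2.9, 4.4 → best response C4.
Player 2 against a3: payoffs 2.3, 1.2, 1.7, 4.7 → best response C4.
Player 2 against a4: payoffs 2.5, 5.2, 5.8, 1.3 → best response C3.
No profile is a mutual best response for all players.

This game has no pure Nash equilibrium.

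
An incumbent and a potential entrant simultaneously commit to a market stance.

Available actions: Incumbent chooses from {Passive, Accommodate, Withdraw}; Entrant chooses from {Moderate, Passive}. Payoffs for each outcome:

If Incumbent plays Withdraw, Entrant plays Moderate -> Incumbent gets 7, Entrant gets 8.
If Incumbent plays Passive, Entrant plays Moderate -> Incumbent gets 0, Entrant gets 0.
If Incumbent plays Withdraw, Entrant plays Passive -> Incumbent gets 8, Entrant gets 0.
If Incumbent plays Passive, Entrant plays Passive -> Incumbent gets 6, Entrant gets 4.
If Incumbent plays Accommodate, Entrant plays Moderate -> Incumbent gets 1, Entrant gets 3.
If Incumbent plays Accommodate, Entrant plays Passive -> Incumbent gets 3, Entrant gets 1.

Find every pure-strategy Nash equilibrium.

Pure NE: (Withdraw, Moderate)

Mark each player's best response to every combination of opponents' strategies; a profile where every player is best-responding is a pure Nash equilibrium.
Incumbent against Moderate: payoffs 0, 1, 7 → best response Withdraw.
Incumbent against Passive: payoffs 6, 3, 8 → best response Withdraw.
Entrant against Passive: payoffs 0, 4 → best response Passive.
Entrant against Accommodate: payoffs 3, 1 → best response Moderate.
Entrant against Withdraw: payoffs 8, 0 → best response Moderate.
Mutual best responses: (Withdraw, Moderate).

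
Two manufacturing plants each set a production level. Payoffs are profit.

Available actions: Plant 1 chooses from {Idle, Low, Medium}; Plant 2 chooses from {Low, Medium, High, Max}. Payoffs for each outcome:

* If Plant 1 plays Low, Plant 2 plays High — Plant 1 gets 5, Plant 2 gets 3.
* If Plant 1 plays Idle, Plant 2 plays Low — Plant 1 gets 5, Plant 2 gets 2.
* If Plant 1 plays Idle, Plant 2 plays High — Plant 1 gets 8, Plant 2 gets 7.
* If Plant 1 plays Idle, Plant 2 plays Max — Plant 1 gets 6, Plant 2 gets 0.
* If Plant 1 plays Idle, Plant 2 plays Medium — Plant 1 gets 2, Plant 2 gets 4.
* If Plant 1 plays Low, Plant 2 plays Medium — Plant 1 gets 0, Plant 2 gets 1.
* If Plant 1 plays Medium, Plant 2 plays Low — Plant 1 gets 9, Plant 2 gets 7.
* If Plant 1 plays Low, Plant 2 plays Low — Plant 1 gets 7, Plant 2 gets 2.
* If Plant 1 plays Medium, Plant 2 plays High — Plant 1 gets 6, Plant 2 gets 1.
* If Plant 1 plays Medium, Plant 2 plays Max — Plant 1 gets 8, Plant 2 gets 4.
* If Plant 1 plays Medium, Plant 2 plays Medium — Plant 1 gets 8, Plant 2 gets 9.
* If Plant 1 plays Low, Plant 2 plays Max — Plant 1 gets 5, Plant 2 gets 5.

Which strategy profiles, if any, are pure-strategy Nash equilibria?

For each strategy profile, look for a profitable unilateral deviation.
(Idle, Low): Plant 1 can switch to Low (5 → 7). Not NE.
(Idle, Medium): Plant 1 can switch to Medium (2 → 8). Not NE.
(Idle, High): Plant 1 gets 8, best alternative 6; Plant 2 gets 7, best alternative 4. No profitable deviation — NE.
(Idle, Max): Plant 1 can switch to Medium (6 → 8). Not NE.
(Low, Low): Plant 1 can switch to Medium (7 → 9). Not NE.
(Low, Medium): Plant 1 can switch to Idle (0 → 2). Not NE.
(Low, High): Plant 1 can switch to Idle (5 → 8). Not NE.
(Low, Max): Plant 1 can switch to Idle (5 → 6). Not NE.
(Medium, Low): Plant 2 can switch to Medium (7 → 9). Not NE.
(Medium, Medium): Plant 1 gets 8, best alternative 2; Plant 2 gets 9, best alternative 7. No profitable deviation — NE.
(Medium, High): Plant 1 can switch to Idle (6 → 8). Not NE.
(Medium, Max): Plant 2 can switch to Low (4 → 7). Not NE.

The pure Nash equilibria are (Idle, High), (Medium, Medium).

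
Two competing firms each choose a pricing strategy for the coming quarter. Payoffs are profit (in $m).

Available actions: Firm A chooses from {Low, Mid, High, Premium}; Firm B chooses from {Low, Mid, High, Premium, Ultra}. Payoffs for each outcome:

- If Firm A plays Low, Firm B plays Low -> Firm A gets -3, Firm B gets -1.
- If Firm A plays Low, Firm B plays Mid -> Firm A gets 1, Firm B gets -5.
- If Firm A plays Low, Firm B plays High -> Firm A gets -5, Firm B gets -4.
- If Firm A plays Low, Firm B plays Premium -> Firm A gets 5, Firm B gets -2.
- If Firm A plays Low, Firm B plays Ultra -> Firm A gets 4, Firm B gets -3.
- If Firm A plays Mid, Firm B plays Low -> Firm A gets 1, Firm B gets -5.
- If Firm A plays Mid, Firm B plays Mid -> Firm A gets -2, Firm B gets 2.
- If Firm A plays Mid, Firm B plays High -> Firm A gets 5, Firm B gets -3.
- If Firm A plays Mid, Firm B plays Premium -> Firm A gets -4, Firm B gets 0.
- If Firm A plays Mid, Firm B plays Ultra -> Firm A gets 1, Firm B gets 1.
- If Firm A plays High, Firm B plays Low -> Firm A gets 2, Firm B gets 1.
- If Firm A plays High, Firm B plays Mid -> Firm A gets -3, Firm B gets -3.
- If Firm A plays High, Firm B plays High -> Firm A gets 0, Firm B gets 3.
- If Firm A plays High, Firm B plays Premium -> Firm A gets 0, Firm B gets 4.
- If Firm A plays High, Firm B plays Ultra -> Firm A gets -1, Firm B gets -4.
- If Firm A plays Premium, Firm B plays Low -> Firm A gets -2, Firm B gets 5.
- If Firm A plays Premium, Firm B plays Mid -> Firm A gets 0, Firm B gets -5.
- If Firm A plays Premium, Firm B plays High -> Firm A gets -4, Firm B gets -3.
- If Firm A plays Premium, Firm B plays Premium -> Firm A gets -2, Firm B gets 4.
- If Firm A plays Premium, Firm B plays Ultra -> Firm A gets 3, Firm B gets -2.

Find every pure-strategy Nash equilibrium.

No pure-strategy Nash equilibrium.

Mark each player's best response to every combination of opponents' strategies; a profile where every player is best-responding is a pure Nash equilibrium.
Firm A against Low: payoffs -3, 1, 2, -2 → best response High.
Firm A against Mid: payoffs 1, -2, -3, 0 → best response Low.
Firm A against High: payoffs -5, 5, 0, -4 → best response Mid.
Firm A against Premium: payoffs 5, -4, 0, -2 → best response Low.
Firm A against Ultra: payoffs 4, 1, -1, 3 → best response Low.
Firm B against Low: payoffs -1, -5, -4, -2, -3 → best response Low.
Firm B against Mid: payoffs -5, 2, -3, 0, 1 → best response Mid.
Firm B against High: payoffs 1, -3, 3, 4, -4 → best response Premium.
Firm B against Premium: payoffs 5, -5, -3, 4, -2 → best response Low.
No profile is a mutual best response for all players.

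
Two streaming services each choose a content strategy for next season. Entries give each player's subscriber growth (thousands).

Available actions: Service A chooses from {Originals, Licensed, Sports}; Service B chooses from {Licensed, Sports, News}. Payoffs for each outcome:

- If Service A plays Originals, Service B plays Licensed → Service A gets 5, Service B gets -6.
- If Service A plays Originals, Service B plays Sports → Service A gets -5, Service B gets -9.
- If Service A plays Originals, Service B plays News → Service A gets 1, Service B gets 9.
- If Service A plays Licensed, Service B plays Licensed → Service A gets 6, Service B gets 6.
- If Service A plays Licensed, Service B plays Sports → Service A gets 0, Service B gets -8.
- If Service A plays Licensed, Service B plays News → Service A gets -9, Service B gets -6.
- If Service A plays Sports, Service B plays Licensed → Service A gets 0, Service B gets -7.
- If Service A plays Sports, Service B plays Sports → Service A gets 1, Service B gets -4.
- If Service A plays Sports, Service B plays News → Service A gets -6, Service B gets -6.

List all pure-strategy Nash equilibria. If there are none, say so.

(Originals, Licensed): Service A can switch to Licensed (5 → 6). Not NE.
(Originals, Sports): Service A can switch to Licensed (-5 → 0). Not NE.
(Originals, News): Service A gets 1, best alternative -6; Service B gets 9, best alternative -6. No profitable deviation — NE.
(Licensed, Licensed): Service A gets 6, best alternative 5; Service B gets 6, best alternative -6. No profitable deviation — NE.
(Licensed, Sports): Service A can switch to Sports (0 → 1). Not NE.
(Licensed, News): Service A can switch to Originals (-9 → 1). Not NE.
(Sports, Licensed): Service A can switch to Originals (0 → 5). Not NE.
(Sports, Sports): Service A gets 1, best alternative 0; Service B gets -4, best alternative -6. No profitable deviation — NE.
(Sports, News): Service A can switch to Originals (-6 → 1). Not NE.

Pure-strategy Nash equilibria: (Originals, News), (Licensed, Licensed), (Sports, Sports)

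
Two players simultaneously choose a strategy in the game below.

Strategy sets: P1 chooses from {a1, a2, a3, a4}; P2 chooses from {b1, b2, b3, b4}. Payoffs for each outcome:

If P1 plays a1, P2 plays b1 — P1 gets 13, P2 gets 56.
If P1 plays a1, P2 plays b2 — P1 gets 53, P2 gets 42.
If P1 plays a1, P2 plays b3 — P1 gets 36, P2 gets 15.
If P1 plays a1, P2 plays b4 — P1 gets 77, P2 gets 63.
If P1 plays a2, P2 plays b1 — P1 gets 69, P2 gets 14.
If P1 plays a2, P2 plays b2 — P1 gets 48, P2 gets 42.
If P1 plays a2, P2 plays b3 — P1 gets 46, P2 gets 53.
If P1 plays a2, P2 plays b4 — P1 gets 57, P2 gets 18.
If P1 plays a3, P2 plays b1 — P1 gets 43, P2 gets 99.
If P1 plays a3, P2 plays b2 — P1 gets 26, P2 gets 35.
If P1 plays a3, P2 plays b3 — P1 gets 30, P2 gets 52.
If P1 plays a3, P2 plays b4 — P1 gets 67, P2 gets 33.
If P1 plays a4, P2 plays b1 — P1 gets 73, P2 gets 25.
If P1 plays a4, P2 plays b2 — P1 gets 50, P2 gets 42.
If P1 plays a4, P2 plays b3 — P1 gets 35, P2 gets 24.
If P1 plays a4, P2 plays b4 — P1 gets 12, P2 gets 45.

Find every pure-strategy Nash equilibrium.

(a1, b1): P1 can switch to a2 (13 → 69). Not NE.
(a1, b2): P2 can switch to b1 (42 → 56). Not NE.
(a1, b3): P1 can switch to a2 (36 → 46). Not NE.
(a1, b4): P1 gets 77, best alternative 67; P2 gets 63, best alternative 56. No profitable deviation — NE.
(a2, b1): P1 can switch to a4 (69 → 73). Not NE.
(a2, b2): P1 can switch to a1 (48 → 53). Not NE.
(a2, b3): P1 gets 46, best alternative 36; P2 gets 53, best alternative 42. No profitable deviation — NE.
(a2, b4): P1 can switch to a1 (57 → 77). Not NE.
(a3, b1): P1 can switch to a2 (43 → 69). Not NE.
(a3, b2): P1 can switch to a1 (26 → 53). Not NE.
(a3, b3): P1 can switch to a1 (30 → 36). Not NE.
(a3, b4): P1 can switch to a1 (67 → 77). Not NE.
(The remaining 4 profiles each have a profitable deviation by the same check.)

Pure-strategy Nash equilibria: (a1, b4) and (a2, b3)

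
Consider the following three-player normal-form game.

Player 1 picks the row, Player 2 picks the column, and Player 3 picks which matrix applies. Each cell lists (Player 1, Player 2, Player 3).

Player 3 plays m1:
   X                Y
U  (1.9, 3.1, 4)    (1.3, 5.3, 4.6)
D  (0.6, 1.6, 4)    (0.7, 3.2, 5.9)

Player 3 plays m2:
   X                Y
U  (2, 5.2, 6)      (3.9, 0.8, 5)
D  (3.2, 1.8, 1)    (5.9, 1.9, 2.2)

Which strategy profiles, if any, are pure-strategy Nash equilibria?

No pure-strategy Nash equilibrium.

Mark each player's best response to every combination of opponents' strategies; a profile where every player is best-responding is a pure Nash equilibrium.
Player 1 against (X, m1): payoffs 1.9, 0.6 → best response U.
Player 1 against (X, m2): payoffs 2, 3.2 → best response D.
Player 1 against (Y, m1): payoffs 1.3, 0.7 → best response U.
Player 1 against (Y, m2): payoffs 3.9, 5.9 → best response D.
Player 2 against (U, m1): payoffs 3.1, 5.3 → best response Y.
Player 2 against (U, m2): payoffs 5.2, 0.8 → best response X.
Player 2 against (D, m1): payoffs 1.6, 3.2 → best response Y.
Player 2 against (D, m2): payoffs 1.8, 1.9 → best response Y.
Player 3 against (U, X): payoffs 4, 6 → best response m2.
Player 3 against (U, Y): payoffs 4.6, 5 → best response m2.
Player 3 against (D, X): payoffs 4, 1 → best response m1.
Player 3 against (D, Y): payoffs 5.9, 2.2 → best response m1.
No profile is a mutual best response for all players.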